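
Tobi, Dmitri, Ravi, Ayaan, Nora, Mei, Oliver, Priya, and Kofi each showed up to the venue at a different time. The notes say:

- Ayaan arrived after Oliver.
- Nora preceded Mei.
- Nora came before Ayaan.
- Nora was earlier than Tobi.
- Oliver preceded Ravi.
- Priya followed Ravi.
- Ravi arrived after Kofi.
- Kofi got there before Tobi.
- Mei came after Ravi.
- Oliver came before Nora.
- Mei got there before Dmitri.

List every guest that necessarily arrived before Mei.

Directly stated before Mei: Nora and Ravi.
Kofi reaches Mei via Kofi → Ravi → Mei.
Oliver reaches Mei via Oliver → Ravi → Mei.

Kofi, Nora, Oliver, Ravi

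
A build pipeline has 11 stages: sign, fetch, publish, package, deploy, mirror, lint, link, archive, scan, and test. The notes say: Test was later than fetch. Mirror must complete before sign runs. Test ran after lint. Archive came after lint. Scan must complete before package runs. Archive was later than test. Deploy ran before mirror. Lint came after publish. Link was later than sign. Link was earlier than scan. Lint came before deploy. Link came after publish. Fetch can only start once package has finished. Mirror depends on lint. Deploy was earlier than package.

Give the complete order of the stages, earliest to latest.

The constraints fix every adjacent pair, so only one ordering works:
publish → lint → deploy → mirror → sign → link → scan → package → fetch → test → archive.

publish, lint, deploy, mirror, sign, link, scan, package, fetch, test, archive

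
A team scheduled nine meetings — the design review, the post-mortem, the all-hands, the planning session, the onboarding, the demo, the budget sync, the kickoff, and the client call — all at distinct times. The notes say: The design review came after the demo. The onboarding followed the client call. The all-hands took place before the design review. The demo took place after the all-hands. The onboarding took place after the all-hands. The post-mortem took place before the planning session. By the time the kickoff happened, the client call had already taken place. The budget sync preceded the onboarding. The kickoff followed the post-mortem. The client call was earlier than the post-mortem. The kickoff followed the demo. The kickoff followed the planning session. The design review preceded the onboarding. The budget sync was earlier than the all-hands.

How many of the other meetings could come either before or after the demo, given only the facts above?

3

Forced before the demo: the all-hands and the budget sync; forced after the demo: the design review, the kickoff, and the onboarding.
That leaves the client call, the planning session, and the post-mortem with no forced order relative to the demo — 3.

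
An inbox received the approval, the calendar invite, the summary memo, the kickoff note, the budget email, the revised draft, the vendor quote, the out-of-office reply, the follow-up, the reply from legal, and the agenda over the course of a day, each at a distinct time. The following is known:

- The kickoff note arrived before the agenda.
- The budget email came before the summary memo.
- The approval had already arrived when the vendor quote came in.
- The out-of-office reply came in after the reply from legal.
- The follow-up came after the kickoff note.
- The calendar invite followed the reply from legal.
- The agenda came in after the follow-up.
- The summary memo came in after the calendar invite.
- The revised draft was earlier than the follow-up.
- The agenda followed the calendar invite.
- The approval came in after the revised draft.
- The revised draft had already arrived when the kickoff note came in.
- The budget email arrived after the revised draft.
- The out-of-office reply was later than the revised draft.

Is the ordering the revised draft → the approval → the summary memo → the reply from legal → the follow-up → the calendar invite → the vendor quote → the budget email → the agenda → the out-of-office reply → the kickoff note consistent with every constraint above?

no

The constraints require the calendar invite before the summary memo, but in the proposed sequence the summary memo appears ahead of the calendar invite. That one violation is enough.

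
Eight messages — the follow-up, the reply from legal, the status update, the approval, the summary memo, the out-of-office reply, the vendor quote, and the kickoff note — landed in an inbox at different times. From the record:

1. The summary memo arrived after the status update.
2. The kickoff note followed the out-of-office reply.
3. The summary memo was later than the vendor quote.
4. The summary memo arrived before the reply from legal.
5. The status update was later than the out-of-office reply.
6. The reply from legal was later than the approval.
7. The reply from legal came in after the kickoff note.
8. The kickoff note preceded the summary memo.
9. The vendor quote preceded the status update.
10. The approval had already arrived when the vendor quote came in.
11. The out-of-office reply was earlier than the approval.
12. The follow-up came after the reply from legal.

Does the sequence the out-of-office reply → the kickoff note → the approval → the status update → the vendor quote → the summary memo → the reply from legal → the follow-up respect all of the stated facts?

The constraints require the vendor quote before the status update, but in the proposed sequence the status update appears ahead of the vendor quote. That one violation is enough.

no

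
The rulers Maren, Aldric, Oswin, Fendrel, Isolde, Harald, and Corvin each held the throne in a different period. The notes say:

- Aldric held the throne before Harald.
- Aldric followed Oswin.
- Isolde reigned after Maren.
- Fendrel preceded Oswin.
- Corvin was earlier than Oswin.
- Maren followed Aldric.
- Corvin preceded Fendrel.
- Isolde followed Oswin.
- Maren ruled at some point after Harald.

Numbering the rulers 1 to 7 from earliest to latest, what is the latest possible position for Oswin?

Oswin must come before Aldric, Harald, Isolde, and Maren — 4 rulers forced after them.
Everything else can be placed before Oswin in some valid order, so Oswin can sit as late as position 7 − 4 = 3.

3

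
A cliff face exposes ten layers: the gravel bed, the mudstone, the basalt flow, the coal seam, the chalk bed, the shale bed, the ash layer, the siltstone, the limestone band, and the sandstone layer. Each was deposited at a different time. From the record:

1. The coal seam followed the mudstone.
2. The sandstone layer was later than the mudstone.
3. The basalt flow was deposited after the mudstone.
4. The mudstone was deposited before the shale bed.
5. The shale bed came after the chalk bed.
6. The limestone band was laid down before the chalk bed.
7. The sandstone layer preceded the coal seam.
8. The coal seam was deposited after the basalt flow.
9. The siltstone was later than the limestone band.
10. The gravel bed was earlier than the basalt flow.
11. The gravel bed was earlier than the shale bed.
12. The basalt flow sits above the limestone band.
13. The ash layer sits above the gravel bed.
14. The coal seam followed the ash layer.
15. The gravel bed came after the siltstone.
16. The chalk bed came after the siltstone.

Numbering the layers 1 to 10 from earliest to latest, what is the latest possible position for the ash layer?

The ash layer must come before the coal seam — 1 layer forced after it.
Everything else can be placed before the ash layer in some valid order, so the ash layer can sit as late as position 10 − 1 = 9.

9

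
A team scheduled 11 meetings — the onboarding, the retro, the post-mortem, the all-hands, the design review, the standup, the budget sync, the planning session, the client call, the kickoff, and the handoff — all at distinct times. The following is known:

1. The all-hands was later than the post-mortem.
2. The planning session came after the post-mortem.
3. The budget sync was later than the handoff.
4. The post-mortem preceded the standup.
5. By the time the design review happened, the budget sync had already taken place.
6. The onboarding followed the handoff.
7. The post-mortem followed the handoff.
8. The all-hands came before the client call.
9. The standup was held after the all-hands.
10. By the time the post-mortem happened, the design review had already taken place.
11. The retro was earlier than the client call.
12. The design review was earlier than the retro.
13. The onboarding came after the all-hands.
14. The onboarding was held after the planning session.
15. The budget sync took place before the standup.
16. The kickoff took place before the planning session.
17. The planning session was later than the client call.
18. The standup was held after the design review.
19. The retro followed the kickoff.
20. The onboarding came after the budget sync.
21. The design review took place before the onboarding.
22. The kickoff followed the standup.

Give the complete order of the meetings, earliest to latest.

the handoff, the budget sync, the design review, the post-mortem, the all-hands, the standup, the kickoff, the retro, the client call, the planning session, the onboarding

The constraints fix every adjacent pair, so only one ordering works:
the handoff → the budget sync → the design review → the post-mortem → the all-hands → the standup → the kickoff → the retro → the client call → the planning session → the onboarding.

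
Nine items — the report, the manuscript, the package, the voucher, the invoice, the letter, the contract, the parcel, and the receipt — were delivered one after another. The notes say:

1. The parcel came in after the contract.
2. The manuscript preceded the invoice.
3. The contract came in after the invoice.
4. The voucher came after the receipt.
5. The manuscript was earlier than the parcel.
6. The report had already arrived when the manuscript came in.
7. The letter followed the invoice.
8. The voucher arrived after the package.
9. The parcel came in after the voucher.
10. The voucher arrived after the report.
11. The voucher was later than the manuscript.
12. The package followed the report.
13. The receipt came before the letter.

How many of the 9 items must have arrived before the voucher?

Directly stated before the voucher: the manuscript, the package, the receipt, and the report.
That's the manuscript, the package, the receipt, and the report — 4 in all.

4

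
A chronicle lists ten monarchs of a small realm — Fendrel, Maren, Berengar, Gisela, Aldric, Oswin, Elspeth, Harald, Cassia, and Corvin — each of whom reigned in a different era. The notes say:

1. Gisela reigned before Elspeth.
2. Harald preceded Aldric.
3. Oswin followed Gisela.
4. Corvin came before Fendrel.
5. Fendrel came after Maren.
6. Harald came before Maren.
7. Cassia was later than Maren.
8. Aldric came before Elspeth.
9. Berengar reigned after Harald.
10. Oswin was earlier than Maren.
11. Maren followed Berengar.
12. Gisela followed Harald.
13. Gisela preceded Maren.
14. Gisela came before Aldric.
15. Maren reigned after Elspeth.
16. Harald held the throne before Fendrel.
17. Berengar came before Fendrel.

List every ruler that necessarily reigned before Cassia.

Aldric, Berengar, Elspeth, Gisela, Harald, Maren, Oswin

Directly stated before Cassia: Maren.
Aldric reaches Cassia via Aldric → Elspeth → Maren → Cassia.
Berengar reaches Cassia via Berengar → Maren → Cassia.
Elspeth reaches Cassia via Elspeth → Maren → Cassia.
Likewise Gisela, Harald, and Oswin each reach Cassia by chaining the stated constraints.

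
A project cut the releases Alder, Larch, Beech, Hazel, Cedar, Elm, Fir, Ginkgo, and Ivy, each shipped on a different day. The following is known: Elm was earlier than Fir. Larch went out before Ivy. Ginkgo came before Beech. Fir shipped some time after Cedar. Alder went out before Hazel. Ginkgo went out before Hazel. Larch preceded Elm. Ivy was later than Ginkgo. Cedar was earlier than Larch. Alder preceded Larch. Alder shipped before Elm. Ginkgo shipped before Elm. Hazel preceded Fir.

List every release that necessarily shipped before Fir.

Directly stated before Fir: Cedar, Elm, and Hazel.
Alder reaches Fir via Alder → Elm → Fir.
Ginkgo reaches Fir via Ginkgo → Hazel → Fir.
Larch reaches Fir via Larch → Elm → Fir.
No chain forces Beech (or any of the others) ahead of Fir.

Alder, Cedar, Elm, Ginkgo, Hazel, Larch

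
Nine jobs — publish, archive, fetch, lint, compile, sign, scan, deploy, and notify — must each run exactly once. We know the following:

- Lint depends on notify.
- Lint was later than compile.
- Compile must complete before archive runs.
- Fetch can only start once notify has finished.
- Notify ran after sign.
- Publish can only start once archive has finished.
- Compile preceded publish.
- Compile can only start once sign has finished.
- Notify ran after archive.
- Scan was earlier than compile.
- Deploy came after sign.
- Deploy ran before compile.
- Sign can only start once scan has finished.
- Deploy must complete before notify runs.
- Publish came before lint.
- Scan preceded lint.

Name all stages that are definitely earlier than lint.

archive, compile, deploy, notify, publish, scan, sign

Directly stated before lint: compile, notify, publish, and scan.
Archive reaches lint via archive → notify → lint.
Deploy reaches lint via deploy → compile → lint.
Sign reaches lint via sign → notify → lint.
No chain forces fetch ahead of lint.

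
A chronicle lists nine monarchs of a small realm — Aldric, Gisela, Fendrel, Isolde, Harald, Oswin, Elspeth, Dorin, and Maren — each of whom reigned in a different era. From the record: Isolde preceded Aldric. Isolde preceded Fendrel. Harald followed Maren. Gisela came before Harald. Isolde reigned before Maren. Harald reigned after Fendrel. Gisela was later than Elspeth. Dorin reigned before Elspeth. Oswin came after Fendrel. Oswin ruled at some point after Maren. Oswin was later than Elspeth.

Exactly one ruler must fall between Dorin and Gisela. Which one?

Elspeth

Tracing the constraints gives Dorin → Elspeth → Gisela, so Elspeth sits after Dorin and before Gisela.
No other ruler is forced both after Dorin and before Gisela.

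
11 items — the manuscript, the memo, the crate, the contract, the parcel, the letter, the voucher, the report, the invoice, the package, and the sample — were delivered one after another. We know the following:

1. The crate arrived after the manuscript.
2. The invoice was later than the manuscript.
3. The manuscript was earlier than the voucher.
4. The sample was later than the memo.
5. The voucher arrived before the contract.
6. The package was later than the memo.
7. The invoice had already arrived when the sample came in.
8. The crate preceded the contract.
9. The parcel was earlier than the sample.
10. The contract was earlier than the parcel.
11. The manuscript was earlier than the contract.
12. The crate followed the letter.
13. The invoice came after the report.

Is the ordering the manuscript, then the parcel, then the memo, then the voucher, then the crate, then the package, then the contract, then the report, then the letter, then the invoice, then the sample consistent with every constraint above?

no

The constraints require the letter before the crate, but in the proposed sequence the crate appears ahead of the letter. That one violation is enough.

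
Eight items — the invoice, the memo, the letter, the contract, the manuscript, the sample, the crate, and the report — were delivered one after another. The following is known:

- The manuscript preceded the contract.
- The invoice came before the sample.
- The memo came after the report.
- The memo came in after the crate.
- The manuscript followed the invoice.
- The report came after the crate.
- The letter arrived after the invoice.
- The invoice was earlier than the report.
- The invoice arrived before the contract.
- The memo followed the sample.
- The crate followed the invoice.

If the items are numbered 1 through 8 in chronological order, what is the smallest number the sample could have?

The invoice must come before the sample — 1 forced predecessor.
Nothing else is forced ahead of the sample, so its earliest slot is position 1 + 1 = 2.

2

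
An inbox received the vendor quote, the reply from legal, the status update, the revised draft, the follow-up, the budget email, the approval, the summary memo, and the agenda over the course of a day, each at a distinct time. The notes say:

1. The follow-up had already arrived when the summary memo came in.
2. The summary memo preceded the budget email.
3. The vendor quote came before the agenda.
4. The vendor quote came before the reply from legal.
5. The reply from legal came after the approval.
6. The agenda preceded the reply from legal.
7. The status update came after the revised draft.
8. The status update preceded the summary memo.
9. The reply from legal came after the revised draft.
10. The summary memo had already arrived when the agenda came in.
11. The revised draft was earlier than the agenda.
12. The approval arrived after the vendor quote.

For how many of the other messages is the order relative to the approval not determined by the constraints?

6

Forced before the approval: the vendor quote; forced after the approval: the reply from legal.
That leaves the agenda, the budget email, the follow-up, the revised draft, the status update, and the summary memo with no forced order relative to the approval — 6.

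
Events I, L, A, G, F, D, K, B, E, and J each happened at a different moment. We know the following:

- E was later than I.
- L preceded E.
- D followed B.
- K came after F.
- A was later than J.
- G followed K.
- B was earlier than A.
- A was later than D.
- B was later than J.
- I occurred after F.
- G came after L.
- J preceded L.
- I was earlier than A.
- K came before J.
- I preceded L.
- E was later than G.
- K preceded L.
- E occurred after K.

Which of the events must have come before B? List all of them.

F, J, K

Directly stated before B: J.
F reaches B via F → K → J → B.
K reaches B via K → J → B.
No chain forces L (or any of the others) ahead of B.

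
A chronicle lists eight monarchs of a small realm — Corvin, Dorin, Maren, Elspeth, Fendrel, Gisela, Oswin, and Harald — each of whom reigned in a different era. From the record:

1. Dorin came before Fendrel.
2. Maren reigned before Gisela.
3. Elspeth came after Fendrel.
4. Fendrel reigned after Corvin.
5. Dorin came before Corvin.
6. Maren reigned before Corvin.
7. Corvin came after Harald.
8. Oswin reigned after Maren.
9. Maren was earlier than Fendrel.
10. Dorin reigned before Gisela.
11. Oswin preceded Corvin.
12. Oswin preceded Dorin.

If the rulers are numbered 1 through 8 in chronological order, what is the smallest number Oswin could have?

Maren must come before Oswin — 1 forced predecessor.
Nothing else is forced ahead of Oswin, so their earliest slot is position 1 + 1 = 2.

2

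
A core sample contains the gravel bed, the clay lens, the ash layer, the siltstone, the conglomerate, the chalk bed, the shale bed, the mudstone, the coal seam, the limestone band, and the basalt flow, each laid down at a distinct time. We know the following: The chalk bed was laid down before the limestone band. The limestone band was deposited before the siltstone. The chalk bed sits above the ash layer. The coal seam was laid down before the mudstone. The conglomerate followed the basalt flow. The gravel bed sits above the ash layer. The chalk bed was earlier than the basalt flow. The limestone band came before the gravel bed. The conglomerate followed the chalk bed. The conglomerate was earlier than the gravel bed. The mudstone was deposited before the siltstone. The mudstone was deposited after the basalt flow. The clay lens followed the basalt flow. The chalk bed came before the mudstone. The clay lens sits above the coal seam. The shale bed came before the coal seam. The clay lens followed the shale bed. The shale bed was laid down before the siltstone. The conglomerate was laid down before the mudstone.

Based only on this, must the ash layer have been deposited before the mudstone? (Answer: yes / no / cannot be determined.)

Chain the constraints: the ash layer → the chalk bed → the mudstone. Each link is directly stated, so the ash layer comes before the mudstone.

yes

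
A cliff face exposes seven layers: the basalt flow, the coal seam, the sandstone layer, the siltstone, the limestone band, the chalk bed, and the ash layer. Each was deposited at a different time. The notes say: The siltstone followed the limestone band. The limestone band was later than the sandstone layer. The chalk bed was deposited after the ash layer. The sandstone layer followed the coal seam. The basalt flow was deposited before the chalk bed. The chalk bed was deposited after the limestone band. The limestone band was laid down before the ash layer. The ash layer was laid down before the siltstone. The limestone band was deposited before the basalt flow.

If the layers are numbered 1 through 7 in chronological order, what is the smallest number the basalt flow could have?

4

The coal seam, the limestone band, and the sandstone layer must all come before the basalt flow — 3 forced predecessors.
Nothing else is forced ahead of the basalt flow, so its earliest slot is position 3 + 1 = 4.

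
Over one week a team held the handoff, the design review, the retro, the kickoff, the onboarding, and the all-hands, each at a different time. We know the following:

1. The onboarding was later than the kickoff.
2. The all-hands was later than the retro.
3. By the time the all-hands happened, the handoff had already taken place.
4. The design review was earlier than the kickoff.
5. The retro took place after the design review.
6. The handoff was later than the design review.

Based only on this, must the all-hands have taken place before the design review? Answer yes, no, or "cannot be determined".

no

Tracing the constraints gives the design review → the retro → the all-hands, so the design review must come before the all-hands.
That means the all-hands cannot be before the design review.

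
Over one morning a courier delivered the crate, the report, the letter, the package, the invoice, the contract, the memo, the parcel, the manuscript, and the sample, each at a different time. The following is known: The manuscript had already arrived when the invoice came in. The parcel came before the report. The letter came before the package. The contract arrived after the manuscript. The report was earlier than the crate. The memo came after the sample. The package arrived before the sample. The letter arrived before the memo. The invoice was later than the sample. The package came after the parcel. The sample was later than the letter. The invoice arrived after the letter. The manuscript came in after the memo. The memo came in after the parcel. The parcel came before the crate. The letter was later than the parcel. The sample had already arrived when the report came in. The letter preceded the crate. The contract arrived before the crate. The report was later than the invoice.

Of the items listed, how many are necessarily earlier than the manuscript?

Directly stated before the manuscript: the memo.
The letter reaches the manuscript via the letter → the memo → the manuscript.
The package reaches the manuscript via the package → the sample → the memo → the manuscript.
The parcel reaches the manuscript via the parcel → the memo → the manuscript.
Likewise the sample reaches the manuscript by chaining the stated constraints.
That's the letter, the memo, the package, the parcel, and the sample — 5 in all.

5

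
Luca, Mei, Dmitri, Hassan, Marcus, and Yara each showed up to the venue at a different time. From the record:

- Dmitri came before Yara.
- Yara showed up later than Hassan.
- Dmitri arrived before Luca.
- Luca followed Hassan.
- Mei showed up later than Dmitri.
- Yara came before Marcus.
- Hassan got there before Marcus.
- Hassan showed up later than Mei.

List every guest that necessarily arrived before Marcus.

Dmitri, Hassan, Mei, Yara

Directly stated before Marcus: Hassan and Yara.
Dmitri reaches Marcus via Dmitri → Yara → Marcus.
Mei reaches Marcus via Mei → Hassan → Marcus.
No chain forces Luca ahead of Marcus.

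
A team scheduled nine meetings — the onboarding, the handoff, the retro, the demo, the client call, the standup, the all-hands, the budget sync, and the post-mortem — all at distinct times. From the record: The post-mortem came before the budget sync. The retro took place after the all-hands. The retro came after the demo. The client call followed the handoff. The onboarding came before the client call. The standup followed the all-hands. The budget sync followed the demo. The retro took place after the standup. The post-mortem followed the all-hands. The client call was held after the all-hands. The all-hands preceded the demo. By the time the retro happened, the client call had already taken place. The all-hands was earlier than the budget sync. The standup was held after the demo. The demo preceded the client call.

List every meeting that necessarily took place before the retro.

Directly stated before the retro: the all-hands, the client call, the demo, and the standup.
The handoff reaches the retro via the handoff → the client call → the retro.
The onboarding reaches the retro via the onboarding → the client call → the retro.
No chain forces the budget sync (or any of the others) ahead of the retro.

the all-hands, the client call, the demo, the handoff, the onboarding, the standup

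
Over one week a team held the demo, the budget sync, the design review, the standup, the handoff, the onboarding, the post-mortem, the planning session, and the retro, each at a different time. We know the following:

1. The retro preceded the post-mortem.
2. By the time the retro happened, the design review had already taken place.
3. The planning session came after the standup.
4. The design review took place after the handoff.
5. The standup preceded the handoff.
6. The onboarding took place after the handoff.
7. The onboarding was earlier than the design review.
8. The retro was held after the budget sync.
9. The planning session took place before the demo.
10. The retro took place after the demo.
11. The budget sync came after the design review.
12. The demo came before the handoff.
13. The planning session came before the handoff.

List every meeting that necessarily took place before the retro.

the budget sync, the demo, the design review, the handoff, the onboarding, the planning session, the standup

Directly stated before the retro: the budget sync, the demo, and the design review.
The handoff reaches the retro via the handoff → the design review → the retro.
The onboarding reaches the retro via the onboarding → the design review → the retro.
The planning session reaches the retro via the planning session → the demo → the retro.
Likewise the standup reaches the retro by chaining the stated constraints.
No chain forces the post-mortem ahead of the retro.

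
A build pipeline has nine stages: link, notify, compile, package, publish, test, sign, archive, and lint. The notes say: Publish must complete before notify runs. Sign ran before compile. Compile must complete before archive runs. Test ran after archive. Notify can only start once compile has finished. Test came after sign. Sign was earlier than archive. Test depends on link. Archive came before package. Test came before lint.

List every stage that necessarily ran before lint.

Directly stated before lint: test.
Archive reaches lint via archive → test → lint.
Compile reaches lint via compile → archive → test → lint.
Link reaches lint via link → test → lint.
Likewise sign reaches lint by chaining the stated constraints.
No chain forces notify (or any of the others) ahead of lint.

archive, compile, link, sign, test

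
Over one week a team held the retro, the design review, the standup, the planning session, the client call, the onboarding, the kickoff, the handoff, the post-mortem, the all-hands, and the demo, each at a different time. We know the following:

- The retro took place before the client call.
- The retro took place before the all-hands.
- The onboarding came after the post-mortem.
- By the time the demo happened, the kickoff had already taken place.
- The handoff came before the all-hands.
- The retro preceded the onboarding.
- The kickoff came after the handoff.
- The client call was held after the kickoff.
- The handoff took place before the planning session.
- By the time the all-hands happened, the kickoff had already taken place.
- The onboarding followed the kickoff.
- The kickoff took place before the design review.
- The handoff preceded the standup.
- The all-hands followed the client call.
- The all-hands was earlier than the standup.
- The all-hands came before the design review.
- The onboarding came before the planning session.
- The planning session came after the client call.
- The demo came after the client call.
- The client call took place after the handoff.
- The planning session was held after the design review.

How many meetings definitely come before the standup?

Directly stated before the standup: the all-hands and the handoff.
The client call reaches the standup via the client call → the all-hands → the standup.
The kickoff reaches the standup via the kickoff → the all-hands → the standup.
The retro reaches the standup via the retro → the all-hands → the standup.
That's the all-hands, the client call, the handoff, the kickoff, and the retro — 5 in all.

5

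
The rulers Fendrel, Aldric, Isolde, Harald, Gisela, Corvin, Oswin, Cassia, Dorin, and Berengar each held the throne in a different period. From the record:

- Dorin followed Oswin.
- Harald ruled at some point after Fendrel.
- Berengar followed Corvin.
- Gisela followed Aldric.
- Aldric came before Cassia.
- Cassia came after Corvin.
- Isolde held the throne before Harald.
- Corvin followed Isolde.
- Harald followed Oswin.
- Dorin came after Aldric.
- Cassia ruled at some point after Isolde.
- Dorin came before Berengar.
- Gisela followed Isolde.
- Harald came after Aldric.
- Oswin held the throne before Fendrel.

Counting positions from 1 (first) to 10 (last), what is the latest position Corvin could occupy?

Corvin must come before Berengar and Cassia — 2 rulers forced after them.
Everything else can be placed before Corvin in some valid order, so Corvin can sit as late as position 10 − 2 = 8.

8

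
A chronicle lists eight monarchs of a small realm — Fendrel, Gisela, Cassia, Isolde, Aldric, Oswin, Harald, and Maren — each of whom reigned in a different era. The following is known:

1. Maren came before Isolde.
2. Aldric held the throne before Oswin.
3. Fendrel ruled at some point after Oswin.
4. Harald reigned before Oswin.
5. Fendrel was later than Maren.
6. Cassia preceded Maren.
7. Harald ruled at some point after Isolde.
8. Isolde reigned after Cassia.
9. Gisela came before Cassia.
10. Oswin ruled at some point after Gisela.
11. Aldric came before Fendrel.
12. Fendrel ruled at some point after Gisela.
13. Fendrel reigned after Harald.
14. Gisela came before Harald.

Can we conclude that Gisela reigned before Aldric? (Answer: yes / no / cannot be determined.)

cannot be determined

No chain of stated constraints runs from Gisela to Aldric, and none runs from Aldric to Gisela either.
So the relative order of Gisela and Aldric is not fixed by the given facts.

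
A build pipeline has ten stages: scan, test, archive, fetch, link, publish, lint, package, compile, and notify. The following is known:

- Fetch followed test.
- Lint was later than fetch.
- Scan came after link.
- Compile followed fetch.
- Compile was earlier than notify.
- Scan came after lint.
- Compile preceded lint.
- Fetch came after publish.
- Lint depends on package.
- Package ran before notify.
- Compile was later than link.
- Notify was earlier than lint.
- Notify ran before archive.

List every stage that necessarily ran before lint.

compile, fetch, link, notify, package, publish, test

Directly stated before lint: compile, fetch, notify, and package.
Link reaches lint via link → compile → lint.
Publish reaches lint via publish → fetch → lint.
Test reaches lint via test → fetch → lint.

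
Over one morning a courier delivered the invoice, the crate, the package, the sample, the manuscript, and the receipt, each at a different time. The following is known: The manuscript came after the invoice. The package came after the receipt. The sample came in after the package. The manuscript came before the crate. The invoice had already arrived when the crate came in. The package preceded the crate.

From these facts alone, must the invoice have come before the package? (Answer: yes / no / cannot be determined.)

No chain of stated constraints runs from the invoice to the package, and none runs from the package to the invoice either.
So the relative order of the invoice and the package is not fixed by the given facts.

cannot be determined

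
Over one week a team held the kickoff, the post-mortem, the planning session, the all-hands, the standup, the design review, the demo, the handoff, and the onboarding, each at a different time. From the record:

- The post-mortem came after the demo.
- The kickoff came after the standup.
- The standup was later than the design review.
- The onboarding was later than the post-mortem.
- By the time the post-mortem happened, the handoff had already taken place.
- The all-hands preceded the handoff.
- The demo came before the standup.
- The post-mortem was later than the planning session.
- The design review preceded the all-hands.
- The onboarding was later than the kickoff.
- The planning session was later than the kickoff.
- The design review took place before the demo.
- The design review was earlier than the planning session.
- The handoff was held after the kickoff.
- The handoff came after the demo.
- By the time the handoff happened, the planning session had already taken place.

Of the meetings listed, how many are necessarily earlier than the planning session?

4

Directly stated before the planning session: the design review and the kickoff.
The demo reaches the planning session via the demo → the standup → the kickoff → the planning session.
The standup reaches the planning session via the standup → the kickoff → the planning session.
No chain forces the all-hands (or any of the others) ahead of the planning session.
That's the demo, the design review, the kickoff, and the standup — 4 in all.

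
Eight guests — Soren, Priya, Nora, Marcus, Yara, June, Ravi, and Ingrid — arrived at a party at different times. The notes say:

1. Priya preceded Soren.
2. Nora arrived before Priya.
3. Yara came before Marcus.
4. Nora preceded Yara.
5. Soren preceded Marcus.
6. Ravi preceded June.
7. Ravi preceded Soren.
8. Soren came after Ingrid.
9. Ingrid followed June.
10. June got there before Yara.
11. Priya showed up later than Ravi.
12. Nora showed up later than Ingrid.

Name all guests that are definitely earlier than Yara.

Directly stated before Yara: June and Nora.
Ingrid reaches Yara via Ingrid → Nora → Yara.
Ravi reaches Yara via Ravi → June → Yara.
No chain forces Marcus (or any of the others) ahead of Yara.

Ingrid, June, Nora, Ravi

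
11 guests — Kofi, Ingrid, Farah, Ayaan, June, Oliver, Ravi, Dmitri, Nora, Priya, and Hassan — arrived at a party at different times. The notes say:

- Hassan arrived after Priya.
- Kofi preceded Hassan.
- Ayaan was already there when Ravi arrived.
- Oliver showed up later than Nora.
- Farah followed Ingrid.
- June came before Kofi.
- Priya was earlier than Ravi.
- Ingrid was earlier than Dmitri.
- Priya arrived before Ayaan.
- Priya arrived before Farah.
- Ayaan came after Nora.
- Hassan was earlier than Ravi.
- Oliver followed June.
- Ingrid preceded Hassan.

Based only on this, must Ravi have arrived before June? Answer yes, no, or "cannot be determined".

no

Tracing the constraints gives June → Kofi → Hassan → Ravi, so June must come before Ravi.
That means Ravi cannot be before June.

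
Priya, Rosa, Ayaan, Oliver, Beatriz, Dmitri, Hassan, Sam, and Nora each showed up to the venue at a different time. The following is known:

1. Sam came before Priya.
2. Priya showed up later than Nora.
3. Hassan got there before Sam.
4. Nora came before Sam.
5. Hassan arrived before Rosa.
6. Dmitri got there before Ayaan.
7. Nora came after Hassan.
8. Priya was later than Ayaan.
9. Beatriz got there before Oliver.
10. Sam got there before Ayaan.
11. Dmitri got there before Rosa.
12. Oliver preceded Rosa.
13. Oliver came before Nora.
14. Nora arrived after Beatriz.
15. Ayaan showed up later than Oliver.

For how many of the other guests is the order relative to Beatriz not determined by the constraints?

Forced after Beatriz: Ayaan, Nora, Oliver, Priya, Rosa, and Sam.
That leaves Dmitri and Hassan with no forced order relative to Beatriz — 2.

2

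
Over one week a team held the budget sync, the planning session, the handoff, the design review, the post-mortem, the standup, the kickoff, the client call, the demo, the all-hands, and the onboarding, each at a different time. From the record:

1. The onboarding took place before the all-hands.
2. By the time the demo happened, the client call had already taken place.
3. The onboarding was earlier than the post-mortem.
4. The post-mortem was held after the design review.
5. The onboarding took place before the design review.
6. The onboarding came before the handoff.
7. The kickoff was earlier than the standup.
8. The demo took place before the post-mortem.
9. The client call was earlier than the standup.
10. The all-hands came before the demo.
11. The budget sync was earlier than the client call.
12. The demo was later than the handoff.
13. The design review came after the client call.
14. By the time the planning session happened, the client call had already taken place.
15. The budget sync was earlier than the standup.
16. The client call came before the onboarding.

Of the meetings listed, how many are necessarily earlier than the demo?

Directly stated before the demo: the all-hands, the client call, and the handoff.
The budget sync reaches the demo via the budget sync → the client call → the demo.
The onboarding reaches the demo via the onboarding → the handoff → the demo.
That's the all-hands, the budget sync, the client call, the handoff, and the onboarding — 5 in all.

5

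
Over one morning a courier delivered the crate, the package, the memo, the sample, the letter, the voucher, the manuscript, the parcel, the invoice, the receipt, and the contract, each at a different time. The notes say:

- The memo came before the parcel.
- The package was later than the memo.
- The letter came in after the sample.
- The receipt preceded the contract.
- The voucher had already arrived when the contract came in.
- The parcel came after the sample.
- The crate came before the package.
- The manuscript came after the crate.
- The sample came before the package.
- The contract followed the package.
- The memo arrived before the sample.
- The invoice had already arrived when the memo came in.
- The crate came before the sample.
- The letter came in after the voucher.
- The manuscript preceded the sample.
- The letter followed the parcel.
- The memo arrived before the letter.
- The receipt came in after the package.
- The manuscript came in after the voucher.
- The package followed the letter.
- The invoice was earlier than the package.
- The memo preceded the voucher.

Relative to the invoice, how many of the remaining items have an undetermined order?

Forced after the invoice: the contract, the letter, the manuscript, the memo, the package, the parcel, the receipt, the sample, and the voucher.
That leaves the crate with no forced order relative to the invoice — 1.

1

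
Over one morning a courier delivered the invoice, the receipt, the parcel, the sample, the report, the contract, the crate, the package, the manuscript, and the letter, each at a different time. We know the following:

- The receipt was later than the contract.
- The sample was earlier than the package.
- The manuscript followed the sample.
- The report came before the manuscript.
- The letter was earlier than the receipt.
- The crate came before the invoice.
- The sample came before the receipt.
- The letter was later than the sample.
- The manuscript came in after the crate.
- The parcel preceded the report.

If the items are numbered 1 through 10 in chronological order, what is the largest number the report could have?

The report must come before the manuscript — 1 item forced after it.
Everything else can be placed before the report in some valid order, so the report can sit as late as position 10 − 1 = 9.

9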